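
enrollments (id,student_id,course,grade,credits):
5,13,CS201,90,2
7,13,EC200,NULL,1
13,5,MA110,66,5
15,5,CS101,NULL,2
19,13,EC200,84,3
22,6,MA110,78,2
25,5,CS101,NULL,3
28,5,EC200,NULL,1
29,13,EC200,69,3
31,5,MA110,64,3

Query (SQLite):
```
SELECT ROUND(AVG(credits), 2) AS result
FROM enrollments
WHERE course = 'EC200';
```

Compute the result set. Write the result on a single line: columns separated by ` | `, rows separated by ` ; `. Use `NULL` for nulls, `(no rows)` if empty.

2

Rows where course='EC200' → credits values: [1, 3, 1, 3].
AVG = 8 / 4 (rounded to 2 dp).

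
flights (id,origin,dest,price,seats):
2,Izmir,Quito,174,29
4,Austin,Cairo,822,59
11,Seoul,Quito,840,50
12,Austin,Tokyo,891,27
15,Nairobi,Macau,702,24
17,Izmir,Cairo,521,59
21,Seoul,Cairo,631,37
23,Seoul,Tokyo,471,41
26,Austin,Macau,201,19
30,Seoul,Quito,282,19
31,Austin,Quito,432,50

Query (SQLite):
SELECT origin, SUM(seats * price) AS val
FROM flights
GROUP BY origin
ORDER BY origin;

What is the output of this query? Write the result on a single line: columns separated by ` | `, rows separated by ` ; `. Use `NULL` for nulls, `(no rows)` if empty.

For each row compute seats * price.
Group by origin; take SUM of the expression per group.
  Austin: ids {4, 12, 26, 31} → SUM(seats * price)=97974
  Izmir: ids {2, 17} → SUM(seats * price)=35785
  Nairobi: ids {15} → SUM(seats * price)=16848
  Seoul: ids {11, 21, 23, 30} → SUM(seats * price)=90016

Austin | 97974 ; Izmir | 35785 ; Nairobi | 16848 ; Seoul | 90016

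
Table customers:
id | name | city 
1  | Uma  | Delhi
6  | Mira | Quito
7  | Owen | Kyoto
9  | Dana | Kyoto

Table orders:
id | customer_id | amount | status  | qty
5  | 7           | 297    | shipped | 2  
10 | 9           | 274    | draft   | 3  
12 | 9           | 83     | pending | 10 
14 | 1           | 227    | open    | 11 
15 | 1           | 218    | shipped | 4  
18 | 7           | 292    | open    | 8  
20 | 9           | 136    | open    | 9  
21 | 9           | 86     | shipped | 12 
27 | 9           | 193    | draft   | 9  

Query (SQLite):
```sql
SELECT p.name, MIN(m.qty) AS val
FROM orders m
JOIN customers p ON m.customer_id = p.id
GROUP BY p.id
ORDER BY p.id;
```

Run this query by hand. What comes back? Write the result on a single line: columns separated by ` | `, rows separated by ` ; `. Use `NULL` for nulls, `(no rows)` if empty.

Uma | 4 ; Owen | 2 ; Dana | 3

Join each orders row to its customers via customer_id.
Group joined rows by customers.id; compute MIN(m.qty) per group.
  1: ids {14, 15} → MIN(m.qty)=4
  7: ids {5, 18} → MIN(m.qty)=2
  9: ids {10, 12, 20, 21, 27} → MIN(m.qty)=3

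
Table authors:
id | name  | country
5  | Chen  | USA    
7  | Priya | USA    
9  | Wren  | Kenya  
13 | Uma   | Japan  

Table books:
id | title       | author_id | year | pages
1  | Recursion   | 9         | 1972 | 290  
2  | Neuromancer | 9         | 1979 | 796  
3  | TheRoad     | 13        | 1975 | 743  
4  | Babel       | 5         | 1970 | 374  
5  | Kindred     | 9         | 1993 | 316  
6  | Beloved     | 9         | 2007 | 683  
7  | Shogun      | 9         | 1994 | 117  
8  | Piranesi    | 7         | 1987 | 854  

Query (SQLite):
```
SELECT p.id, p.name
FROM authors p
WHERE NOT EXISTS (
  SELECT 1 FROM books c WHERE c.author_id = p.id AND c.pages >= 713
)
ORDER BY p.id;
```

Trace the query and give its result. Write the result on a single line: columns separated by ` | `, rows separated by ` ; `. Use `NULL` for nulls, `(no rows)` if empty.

For each authors row, check whether any books with matching author_id has pages >= 713.
Keep rows where that is false.

5 | Chen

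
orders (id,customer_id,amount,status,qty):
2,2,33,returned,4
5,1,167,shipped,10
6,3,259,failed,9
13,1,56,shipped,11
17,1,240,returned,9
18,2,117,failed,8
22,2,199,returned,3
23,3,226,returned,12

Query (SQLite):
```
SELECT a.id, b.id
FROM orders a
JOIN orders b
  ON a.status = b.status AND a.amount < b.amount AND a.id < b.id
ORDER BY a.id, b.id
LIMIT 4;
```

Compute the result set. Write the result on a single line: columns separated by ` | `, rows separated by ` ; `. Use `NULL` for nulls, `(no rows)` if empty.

Pairs (a,b) with same status, a.amount < b.amount, a.id < b.id.
status groups: failed:{6,18} returned:{2,17,22,23} shipped:{5,13}
Ordered by (a.id, b.id); first 4.

2 | 17 ; 2 | 22 ; 2 | 23 ; 22 | 23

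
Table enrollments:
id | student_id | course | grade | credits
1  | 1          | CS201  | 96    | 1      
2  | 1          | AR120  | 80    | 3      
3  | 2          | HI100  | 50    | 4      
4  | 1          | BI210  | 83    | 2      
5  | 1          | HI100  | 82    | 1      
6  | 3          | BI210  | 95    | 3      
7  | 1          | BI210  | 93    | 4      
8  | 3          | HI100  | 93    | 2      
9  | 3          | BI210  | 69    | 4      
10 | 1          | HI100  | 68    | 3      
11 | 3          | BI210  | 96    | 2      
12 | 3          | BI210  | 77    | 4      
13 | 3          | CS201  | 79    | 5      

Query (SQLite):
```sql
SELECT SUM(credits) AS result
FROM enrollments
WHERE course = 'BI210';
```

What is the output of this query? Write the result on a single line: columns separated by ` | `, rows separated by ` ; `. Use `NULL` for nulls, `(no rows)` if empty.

Rows where course='BI210' → credits values: [2, 3, 4, 4, 2, 4].
SUM of non-NULL values = 19.

19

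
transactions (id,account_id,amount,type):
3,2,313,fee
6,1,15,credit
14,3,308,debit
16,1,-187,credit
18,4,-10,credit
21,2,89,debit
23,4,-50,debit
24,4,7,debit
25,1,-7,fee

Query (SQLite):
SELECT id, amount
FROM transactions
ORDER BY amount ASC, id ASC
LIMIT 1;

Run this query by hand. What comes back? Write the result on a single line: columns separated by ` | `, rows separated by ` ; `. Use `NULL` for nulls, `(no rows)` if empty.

16 | -187

Sort by amount asc, tiebreak id asc: (-187, id=16), (-50, id=23), (-10, id=18), (-7, id=25) …. Take first 1.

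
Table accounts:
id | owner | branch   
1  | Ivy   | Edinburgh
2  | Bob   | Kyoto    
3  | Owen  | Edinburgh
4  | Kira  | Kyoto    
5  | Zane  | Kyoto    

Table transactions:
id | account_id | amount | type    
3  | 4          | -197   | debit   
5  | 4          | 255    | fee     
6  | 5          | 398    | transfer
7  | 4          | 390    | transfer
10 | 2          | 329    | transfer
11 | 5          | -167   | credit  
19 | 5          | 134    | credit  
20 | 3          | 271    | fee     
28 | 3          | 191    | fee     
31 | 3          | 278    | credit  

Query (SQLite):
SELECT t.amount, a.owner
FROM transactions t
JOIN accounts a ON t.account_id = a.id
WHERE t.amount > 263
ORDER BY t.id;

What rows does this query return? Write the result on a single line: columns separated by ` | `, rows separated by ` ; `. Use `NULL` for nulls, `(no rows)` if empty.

398 | Zane ; 390 | Kira ; 329 | Bob ; 271 | Owen ; 278 | Owen

Each transactions row matches the accounts row where account_id = accounts.id.
Then keep rows with t.amount > 263.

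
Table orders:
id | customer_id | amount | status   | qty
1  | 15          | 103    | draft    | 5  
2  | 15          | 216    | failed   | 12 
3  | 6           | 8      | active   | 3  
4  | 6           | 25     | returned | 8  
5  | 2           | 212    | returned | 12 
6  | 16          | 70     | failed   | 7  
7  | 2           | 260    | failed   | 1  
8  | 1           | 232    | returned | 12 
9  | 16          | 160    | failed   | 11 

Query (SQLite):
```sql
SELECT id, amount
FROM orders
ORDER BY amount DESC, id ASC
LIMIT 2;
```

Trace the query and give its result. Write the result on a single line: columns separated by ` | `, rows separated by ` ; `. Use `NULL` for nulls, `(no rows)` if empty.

7 | 260 ; 8 | 232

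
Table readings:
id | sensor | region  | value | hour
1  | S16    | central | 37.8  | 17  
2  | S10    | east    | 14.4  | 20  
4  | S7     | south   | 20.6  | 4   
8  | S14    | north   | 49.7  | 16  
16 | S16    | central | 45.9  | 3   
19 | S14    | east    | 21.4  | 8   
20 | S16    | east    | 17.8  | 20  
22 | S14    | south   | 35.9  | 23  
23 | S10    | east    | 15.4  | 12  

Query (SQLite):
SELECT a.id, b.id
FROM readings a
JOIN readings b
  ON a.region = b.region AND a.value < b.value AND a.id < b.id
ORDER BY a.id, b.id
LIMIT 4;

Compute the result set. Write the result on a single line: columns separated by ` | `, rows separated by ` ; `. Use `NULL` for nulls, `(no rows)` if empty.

Pairs (a,b) with same region, a.value < b.value, a.id < b.id.
region groups: central:{1,16} east:{2,19,20,23} north:{8} south:{4,22}
Ordered by (a.id, b.id); first 4.

1 | 16 ; 2 | 19 ; 2 | 20 ; 2 | 23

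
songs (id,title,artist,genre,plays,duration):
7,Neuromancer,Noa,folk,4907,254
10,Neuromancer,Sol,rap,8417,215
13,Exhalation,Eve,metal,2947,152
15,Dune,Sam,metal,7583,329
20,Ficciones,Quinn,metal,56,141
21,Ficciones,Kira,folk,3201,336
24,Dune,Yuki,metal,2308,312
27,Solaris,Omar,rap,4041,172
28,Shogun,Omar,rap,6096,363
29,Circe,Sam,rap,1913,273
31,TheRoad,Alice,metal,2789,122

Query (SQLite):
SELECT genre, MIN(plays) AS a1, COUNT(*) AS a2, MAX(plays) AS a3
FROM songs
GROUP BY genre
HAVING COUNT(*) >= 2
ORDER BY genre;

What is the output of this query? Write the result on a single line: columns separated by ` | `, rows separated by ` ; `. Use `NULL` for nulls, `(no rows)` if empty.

Group songs by genre.
Per group compute: MIN(plays), COUNT(*), MAX(plays).
HAVING: drop groups with fewer than 2 rows.
  folk: ids {7, 21} → MIN(plays)=3201, COUNT(*)=2, MAX(plays)=4907
  metal: ids {13, 15, 20, 24, 31} → MIN(plays)=56, COUNT(*)=5, MAX(plays)=7583
  rap: ids {10, 27, 28, 29} → MIN(plays)=1913, COUNT(*)=4, MAX(plays)=8417

folk | 3201 | 2 | 4907 ; metal | 56 | 5 | 7583 ; rap | 1913 | 4 | 8417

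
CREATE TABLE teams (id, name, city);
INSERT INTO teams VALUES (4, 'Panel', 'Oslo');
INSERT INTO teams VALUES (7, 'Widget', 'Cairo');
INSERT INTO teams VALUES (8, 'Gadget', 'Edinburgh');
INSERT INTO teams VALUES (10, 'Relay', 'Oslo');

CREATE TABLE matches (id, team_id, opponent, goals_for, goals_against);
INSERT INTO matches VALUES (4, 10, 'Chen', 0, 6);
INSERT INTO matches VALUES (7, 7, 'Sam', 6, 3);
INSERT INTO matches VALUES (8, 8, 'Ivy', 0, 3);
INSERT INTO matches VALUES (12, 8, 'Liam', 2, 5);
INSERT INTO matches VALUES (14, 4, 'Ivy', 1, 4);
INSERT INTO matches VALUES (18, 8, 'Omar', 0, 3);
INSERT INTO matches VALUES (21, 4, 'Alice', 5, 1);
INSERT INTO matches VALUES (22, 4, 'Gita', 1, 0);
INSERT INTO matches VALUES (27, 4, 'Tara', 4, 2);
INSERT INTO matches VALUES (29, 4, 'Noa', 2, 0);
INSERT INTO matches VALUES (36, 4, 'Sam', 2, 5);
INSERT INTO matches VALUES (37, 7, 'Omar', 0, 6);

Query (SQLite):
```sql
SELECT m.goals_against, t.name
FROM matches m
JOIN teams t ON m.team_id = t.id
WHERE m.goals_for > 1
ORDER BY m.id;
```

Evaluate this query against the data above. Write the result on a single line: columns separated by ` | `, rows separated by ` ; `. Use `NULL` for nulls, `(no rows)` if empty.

Each matches row matches the teams row where team_id = teams.id.
Then keep rows with m.goals_for > 1.

3 | Widget ; 5 | Gadget ; 1 | Panel ; 2 | Panel ; 0 | Panel ; 5 | Panel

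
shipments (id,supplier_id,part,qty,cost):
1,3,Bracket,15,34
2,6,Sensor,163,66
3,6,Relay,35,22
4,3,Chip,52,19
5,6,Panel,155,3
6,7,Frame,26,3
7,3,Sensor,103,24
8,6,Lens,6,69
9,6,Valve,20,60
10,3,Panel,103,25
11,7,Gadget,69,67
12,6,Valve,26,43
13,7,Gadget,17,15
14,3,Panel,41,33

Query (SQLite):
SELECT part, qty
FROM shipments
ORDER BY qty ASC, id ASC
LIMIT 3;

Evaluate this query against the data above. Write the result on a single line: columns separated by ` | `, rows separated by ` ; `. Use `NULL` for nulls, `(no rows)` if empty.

Lens | 6 ; Bracket | 15 ; Gadget | 17

Sort by qty asc, tiebreak id asc: (6, id=8), (15, id=1), (17, id=13), (20, id=9), (26, id=6), (26, id=12) …. Take first 3.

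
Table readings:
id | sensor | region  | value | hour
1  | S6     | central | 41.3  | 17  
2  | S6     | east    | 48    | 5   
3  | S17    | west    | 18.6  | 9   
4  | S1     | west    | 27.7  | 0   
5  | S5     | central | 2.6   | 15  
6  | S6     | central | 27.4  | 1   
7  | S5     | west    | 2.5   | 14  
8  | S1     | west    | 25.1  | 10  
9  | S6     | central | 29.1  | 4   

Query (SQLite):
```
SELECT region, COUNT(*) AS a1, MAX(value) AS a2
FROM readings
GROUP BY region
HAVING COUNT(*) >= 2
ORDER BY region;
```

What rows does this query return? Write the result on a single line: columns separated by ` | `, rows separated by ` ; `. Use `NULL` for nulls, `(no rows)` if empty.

Group readings by region.
Per group compute: COUNT(*), MAX(value).
HAVING: drop groups with fewer than 2 rows.
  central: ids {1, 5, 6, 9} → COUNT(*)=4, MAX(value)=41.3
  east: ids {2} → COUNT(*)=1, MAX(value)=48
  west: ids {3, 4, 7, 8} → COUNT(*)=4, MAX(value)=27.7

central | 4 | 41.3 ; west | 4 | 27.7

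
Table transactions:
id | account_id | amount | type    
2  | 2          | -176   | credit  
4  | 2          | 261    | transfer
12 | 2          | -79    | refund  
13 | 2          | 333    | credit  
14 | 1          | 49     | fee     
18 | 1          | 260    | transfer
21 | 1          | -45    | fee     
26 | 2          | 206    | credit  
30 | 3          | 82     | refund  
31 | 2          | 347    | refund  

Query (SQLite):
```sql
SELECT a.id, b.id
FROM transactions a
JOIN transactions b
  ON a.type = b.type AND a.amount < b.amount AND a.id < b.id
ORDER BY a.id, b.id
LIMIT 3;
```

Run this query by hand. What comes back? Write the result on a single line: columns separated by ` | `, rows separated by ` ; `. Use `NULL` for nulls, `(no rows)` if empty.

Pairs (a,b) with same type, a.amount < b.amount, a.id < b.id.
type groups: credit:{2,13,26} fee:{14,21} refund:{12,30,31} transfer:{4,18}
Ordered by (a.id, b.id); first 3.

2 | 13 ; 2 | 26 ; 12 | 30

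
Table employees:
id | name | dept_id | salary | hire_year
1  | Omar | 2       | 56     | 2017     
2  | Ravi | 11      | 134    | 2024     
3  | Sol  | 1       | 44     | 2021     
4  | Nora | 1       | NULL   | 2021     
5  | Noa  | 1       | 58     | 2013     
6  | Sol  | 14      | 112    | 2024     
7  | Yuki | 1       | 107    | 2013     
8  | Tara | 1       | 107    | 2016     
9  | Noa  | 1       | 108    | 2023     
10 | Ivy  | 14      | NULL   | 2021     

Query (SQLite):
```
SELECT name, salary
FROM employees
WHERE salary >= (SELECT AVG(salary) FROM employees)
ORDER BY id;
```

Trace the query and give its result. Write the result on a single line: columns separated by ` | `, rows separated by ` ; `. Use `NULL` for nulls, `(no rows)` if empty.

Ravi | 134 ; Sol | 112 ; Yuki | 107 ; Tara | 107 ; Noa | 108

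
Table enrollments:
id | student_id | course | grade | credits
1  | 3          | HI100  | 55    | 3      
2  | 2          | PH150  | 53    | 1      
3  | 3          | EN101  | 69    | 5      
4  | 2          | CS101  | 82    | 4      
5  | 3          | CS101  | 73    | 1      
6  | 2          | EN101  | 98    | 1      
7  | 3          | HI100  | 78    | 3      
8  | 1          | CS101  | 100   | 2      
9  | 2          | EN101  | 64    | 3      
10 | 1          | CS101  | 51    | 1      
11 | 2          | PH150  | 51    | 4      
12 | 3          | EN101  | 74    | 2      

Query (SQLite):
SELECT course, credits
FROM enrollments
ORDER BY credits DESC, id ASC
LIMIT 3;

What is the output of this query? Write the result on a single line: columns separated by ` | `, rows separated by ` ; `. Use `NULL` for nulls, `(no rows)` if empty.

EN101 | 5 ; CS101 | 4 ; PH150 | 4

Sort by credits desc, tiebreak id asc: (5, id=3), (4, id=4), (4, id=11), (3, id=1), (3, id=7), (3, id=9) …. Take first 3.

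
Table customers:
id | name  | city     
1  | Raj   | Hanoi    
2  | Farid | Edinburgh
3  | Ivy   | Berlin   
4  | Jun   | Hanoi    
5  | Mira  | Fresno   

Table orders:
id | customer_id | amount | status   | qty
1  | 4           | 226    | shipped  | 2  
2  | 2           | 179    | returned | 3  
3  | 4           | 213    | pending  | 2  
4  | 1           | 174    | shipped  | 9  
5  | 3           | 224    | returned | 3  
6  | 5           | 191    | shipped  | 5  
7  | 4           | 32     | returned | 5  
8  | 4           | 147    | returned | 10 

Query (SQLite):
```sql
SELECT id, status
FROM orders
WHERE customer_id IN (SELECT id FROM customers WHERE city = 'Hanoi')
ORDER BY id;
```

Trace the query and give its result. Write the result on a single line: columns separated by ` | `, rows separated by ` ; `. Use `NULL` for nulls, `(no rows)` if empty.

1 | shipped ; 3 | pending ; 4 | shipped ; 7 | returned ; 8 | returned

Inner query: customers.id where city = 'Hanoi'.
Outer: keep orders rows whose customer_id is in that set.
Inner query → {1, 4}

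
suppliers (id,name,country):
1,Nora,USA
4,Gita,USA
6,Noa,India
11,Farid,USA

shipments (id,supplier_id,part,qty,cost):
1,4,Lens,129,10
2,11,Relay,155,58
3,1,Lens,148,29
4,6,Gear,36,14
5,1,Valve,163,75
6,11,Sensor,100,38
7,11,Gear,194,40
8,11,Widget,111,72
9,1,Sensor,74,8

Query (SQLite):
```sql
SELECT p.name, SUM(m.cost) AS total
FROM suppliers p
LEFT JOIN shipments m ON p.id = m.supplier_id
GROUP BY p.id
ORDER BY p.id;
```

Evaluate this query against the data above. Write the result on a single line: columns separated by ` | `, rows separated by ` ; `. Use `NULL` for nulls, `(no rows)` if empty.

Nora | 112 ; Gita | 10 ; Noa | 14 ; Farid | 208

LEFT JOIN keeps every suppliers row; unmatched ones get NULL for shipments columns.
Group by suppliers.id and compute SUM(m.cost). SUM over an all-NULL group is NULL.
  1: ids {3, 5, 9} → SUM(m.cost)=112
  4: ids {1} → SUM(m.cost)=10
  6: ids {4} → SUM(m.cost)=14
  11: ids {2, 6, 7, 8} → SUM(m.cost)=208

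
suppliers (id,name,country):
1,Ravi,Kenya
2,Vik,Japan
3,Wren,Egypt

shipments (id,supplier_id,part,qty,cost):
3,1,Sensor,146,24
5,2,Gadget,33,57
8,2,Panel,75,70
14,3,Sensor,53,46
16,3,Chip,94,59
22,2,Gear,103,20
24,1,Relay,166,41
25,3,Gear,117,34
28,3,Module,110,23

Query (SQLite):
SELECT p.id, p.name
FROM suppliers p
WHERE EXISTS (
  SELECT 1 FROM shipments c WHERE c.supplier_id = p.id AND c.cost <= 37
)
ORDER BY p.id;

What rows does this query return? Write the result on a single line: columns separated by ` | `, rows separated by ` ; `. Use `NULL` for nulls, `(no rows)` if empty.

1 | Ravi ; 2 | Vik ; 3 | Wren

For each suppliers row, check whether any shipments with matching supplier_id has cost <= 37.
Keep rows where that is true.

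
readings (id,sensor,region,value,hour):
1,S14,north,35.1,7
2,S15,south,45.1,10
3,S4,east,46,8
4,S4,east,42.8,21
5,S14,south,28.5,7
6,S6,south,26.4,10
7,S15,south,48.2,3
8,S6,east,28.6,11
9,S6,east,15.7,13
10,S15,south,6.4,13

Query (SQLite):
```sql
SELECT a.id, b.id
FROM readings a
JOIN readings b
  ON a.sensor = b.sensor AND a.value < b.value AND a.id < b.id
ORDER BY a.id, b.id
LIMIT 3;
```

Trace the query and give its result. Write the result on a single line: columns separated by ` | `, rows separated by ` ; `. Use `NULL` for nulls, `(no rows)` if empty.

Pairs (a,b) with same sensor, a.value < b.value, a.id < b.id.
sensor groups: S14:{1,5} S15:{2,7,10} S4:{3,4} S6:{6,8,9}
Ordered by (a.id, b.id); first 3.

2 | 7 ; 6 | 8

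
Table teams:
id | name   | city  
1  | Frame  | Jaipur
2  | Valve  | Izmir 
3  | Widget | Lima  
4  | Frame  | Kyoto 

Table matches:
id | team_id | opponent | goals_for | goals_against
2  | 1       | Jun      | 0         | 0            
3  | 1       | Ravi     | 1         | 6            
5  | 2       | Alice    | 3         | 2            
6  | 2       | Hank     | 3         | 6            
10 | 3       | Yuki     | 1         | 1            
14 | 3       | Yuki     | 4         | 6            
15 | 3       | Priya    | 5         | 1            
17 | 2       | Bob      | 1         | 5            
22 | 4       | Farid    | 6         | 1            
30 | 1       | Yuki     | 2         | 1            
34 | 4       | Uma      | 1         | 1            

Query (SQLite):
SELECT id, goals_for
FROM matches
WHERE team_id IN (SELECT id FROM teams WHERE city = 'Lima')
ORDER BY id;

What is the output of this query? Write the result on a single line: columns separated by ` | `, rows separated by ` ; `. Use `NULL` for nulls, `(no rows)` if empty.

Inner query: teams.id where city = 'Lima'.
Outer: keep matches rows whose team_id is in that set.
Inner query → {3}

10 | 1 ; 14 | 4 ; 15 | 5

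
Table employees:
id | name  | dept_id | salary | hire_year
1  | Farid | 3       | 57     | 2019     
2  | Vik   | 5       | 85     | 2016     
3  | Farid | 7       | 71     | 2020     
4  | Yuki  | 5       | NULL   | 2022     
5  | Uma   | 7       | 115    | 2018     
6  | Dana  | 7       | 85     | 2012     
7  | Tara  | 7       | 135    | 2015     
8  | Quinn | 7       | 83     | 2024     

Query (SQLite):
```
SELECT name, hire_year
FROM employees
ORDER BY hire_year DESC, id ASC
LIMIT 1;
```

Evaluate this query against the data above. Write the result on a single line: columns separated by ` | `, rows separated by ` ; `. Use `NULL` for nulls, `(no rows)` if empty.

Sort by hire_year desc, tiebreak id asc: (2024, id=8), (2022, id=4), (2020, id=3), (2019, id=1) …. Take first 1.

Quinn | 2024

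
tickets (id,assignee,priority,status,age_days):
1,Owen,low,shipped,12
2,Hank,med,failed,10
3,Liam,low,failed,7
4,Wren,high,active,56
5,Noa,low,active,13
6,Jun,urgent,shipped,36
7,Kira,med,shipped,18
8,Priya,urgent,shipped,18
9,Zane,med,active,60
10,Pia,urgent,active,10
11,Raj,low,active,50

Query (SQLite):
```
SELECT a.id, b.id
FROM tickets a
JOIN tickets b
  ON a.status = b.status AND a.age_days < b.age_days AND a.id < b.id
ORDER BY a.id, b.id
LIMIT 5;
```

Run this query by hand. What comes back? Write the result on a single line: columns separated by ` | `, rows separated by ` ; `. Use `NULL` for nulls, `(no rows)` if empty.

Pairs (a,b) with same status, a.age_days < b.age_days, a.id < b.id.
status groups: active:{4,5,9,10,11} failed:{2,3} shipped:{1,6,7,8}
Ordered by (a.id, b.id); first 5.

1 | 6 ; 1 | 7 ; 1 | 8 ; 4 | 9 ; 5 | 9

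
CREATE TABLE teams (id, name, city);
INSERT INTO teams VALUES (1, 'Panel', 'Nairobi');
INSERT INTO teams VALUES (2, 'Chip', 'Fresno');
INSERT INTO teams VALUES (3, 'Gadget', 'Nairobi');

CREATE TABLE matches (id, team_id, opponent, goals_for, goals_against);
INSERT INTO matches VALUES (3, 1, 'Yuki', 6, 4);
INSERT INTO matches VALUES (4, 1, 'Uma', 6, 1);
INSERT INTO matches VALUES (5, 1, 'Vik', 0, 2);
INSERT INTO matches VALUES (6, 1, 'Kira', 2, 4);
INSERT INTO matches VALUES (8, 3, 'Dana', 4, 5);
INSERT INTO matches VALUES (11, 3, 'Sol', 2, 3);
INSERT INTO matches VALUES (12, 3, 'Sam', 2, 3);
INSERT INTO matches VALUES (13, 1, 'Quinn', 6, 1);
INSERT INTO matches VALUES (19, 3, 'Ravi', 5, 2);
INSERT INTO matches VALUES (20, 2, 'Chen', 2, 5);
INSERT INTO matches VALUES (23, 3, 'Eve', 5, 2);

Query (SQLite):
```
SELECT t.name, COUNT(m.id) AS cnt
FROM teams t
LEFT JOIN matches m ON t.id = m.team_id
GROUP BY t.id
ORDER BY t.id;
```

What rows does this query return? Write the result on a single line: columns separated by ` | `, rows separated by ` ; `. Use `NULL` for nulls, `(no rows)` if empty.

Panel | 5 ; Chip | 1 ; Gadget | 5

LEFT JOIN keeps every teams row; unmatched ones get NULL for matches columns.
Group by teams.id and compute COUNT(m.id). COUNT(col) of an all-NULL group is 0.
  1: ids {3, 4, 5, 6, 13} → COUNT(m.id)=5
  2: ids {20} → COUNT(m.id)=1
  3: ids {8, 11, 12, 19, 23} → COUNT(m.id)=5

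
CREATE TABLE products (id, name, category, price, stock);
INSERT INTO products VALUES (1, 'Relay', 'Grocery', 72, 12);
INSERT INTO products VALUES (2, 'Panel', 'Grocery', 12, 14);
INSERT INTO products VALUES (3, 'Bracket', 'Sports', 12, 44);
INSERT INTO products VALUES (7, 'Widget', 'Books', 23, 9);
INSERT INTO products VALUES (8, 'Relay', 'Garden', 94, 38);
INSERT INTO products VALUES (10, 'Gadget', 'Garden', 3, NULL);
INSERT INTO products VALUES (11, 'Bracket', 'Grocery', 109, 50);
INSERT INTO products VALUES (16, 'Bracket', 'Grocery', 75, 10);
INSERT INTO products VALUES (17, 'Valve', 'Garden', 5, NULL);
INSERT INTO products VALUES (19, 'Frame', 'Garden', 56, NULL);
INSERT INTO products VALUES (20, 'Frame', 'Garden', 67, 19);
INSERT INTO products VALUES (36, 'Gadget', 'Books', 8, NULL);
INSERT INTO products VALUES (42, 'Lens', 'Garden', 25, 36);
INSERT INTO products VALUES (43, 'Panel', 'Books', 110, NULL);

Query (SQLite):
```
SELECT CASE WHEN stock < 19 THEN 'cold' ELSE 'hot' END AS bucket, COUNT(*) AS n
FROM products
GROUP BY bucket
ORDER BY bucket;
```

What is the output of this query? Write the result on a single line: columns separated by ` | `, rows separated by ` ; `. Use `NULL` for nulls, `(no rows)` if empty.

cold | 4 ; hot | 10

Bucket rows by stock < 19 → 'cold' else 'hot'; count each bucket.
NULL < 19 is unknown, so NULL stock falls into ELSE → 'hot'.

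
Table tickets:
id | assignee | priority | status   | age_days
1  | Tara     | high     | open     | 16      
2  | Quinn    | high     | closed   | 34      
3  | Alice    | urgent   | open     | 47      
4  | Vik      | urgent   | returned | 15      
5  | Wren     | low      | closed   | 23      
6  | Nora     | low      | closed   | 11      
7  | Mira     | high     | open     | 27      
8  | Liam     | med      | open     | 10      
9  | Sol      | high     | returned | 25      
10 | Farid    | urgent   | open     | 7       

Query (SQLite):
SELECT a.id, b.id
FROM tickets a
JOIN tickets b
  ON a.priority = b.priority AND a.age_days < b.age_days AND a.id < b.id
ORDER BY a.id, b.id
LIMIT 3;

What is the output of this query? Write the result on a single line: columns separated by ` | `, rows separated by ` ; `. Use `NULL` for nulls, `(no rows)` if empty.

1 | 2 ; 1 | 7 ; 1 | 9

Pairs (a,b) with same priority, a.age_days < b.age_days, a.id < b.id.
priority groups: high:{1,2,7,9} low:{5,6} med:{8} urgent:{3,4,10}
Ordered by (a.id, b.id); first 3.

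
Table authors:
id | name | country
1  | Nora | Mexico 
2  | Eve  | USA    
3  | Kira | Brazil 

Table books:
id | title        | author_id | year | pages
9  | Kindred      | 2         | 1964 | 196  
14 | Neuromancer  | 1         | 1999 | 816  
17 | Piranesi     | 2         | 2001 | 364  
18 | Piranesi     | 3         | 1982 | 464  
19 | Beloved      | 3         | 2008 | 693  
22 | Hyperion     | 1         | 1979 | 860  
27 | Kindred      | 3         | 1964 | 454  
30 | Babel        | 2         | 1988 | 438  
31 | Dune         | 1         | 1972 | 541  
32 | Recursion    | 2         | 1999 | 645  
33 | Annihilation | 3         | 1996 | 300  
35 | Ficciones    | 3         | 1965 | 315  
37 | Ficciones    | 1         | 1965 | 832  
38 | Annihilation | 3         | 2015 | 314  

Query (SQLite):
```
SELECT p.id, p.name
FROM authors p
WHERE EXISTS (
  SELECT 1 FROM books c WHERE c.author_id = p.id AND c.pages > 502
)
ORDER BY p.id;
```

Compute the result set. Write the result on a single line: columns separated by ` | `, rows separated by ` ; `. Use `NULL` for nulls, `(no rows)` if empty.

For each authors row, check whether any books with matching author_id has pages > 502.
Keep rows where that is true.

1 | Nora ; 2 | Eve ; 3 | Kira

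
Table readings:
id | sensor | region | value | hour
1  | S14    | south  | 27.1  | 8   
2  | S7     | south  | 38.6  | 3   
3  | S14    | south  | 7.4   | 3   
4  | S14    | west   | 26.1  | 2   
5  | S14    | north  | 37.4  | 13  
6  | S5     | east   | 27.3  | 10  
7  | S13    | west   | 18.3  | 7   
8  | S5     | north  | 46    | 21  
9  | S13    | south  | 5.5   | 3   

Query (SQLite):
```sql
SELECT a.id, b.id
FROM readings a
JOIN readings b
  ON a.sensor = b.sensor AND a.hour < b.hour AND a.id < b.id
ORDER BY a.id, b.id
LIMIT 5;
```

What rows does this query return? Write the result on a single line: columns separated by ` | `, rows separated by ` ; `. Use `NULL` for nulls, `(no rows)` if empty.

1 | 5 ; 3 | 5 ; 4 | 5 ; 6 | 8

Pairs (a,b) with same sensor, a.hour < b.hour, a.id < b.id.
sensor groups: S13:{7,9} S14:{1,3,4,5} S5:{6,8} S7:{2}
Ordered by (a.id, b.id); first 5.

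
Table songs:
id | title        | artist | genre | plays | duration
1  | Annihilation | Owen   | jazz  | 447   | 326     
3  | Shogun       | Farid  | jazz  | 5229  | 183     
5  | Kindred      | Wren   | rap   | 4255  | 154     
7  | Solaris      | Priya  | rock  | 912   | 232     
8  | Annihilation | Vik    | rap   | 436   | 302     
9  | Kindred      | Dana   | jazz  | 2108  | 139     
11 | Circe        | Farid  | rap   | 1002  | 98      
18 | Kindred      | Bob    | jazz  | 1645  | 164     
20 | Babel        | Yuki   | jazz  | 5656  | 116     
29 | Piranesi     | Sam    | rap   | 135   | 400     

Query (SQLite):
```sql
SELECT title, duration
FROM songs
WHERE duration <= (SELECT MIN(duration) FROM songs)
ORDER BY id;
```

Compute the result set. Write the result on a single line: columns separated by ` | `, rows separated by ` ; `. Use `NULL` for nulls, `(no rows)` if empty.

Circe | 98

Scalar subquery: MIN(duration) over all songs rows = 98.
Keep rows where duration <= that value.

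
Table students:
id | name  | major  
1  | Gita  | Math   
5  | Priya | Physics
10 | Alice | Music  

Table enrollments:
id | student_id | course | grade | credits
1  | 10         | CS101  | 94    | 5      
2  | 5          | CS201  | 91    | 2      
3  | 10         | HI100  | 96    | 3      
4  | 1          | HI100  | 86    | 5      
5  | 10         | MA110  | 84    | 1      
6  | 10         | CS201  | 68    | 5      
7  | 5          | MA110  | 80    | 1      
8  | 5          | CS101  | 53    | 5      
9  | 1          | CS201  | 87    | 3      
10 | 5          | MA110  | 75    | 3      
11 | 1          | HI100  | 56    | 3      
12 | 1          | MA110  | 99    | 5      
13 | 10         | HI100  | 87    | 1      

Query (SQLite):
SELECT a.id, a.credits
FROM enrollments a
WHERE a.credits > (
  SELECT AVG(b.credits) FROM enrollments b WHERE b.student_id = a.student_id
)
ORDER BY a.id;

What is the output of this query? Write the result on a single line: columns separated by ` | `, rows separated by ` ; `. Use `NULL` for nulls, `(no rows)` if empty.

For each enrollments row a, compute AVG(credits) over rows sharing a.student_id.
Keep row a if a.credits > that per-group AVG.
  student_id=1: AVG(credits) = 4.0
  student_id=5: AVG(credits) = 2.75
  student_id=10: AVG(credits) = 3.0

1 | 5 ; 4 | 5 ; 6 | 5 ; 8 | 5 ; 10 | 3 ; 12 | 5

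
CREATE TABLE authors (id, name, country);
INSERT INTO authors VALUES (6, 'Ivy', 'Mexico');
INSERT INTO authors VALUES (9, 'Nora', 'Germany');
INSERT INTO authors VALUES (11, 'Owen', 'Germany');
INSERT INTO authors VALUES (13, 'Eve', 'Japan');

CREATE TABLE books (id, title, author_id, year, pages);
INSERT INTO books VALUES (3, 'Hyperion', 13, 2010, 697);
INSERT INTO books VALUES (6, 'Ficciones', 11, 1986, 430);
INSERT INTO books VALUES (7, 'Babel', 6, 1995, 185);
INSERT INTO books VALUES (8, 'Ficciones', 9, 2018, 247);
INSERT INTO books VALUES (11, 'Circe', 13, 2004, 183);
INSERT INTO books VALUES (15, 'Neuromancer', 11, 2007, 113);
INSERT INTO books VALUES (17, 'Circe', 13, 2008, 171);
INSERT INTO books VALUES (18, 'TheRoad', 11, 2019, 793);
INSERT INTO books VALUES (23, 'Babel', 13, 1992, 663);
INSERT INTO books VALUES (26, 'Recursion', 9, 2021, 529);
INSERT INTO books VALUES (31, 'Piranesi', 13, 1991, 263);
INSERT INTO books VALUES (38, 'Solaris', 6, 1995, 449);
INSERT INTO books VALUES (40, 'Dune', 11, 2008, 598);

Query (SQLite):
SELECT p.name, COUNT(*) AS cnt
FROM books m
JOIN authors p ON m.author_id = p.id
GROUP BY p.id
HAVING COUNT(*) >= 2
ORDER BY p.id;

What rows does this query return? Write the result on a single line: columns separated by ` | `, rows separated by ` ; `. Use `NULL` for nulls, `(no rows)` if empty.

Ivy | 2 ; Nora | 2 ; Owen | 4 ; Eve | 5

Join each books row to its authors via author_id.
Group joined rows by authors.id; compute COUNT(*) per group.
HAVING: keep groups with count ≥ 2.
  6: ids {7, 38} → COUNT(*)=2
  9: ids {8, 26} → COUNT(*)=2
  11: ids {6, 15, 18, 40} → COUNT(*)=4
  13: ids {3, 11, 17, 23, 31} → COUNT(*)=5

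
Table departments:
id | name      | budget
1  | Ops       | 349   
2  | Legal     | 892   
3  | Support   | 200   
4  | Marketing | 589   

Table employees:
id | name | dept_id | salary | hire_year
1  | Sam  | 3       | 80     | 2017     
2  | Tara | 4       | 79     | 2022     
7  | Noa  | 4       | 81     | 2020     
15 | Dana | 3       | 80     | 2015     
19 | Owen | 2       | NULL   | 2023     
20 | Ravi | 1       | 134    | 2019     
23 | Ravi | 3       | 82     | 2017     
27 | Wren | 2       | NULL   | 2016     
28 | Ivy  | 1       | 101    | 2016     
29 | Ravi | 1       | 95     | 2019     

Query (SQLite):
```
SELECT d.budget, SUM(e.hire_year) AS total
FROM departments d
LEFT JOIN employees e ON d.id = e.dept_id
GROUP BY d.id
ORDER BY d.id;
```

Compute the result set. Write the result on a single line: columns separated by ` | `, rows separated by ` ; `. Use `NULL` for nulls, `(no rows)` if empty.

349 | 6054 ; 892 | 4039 ; 200 | 6049 ; 589 | 4042

LEFT JOIN keeps every departments row; unmatched ones get NULL for employees columns.
Group by departments.id and compute SUM(e.hire_year). SUM over an all-NULL group is NULL.
  1: ids {20, 28, 29} → SUM(e.hire_year)=6054
  2: ids {19, 27} → SUM(e.hire_year)=4039
  3: ids {1, 15, 23} → SUM(e.hire_year)=6049
  4: ids {2, 7} → SUM(e.hire_year)=4042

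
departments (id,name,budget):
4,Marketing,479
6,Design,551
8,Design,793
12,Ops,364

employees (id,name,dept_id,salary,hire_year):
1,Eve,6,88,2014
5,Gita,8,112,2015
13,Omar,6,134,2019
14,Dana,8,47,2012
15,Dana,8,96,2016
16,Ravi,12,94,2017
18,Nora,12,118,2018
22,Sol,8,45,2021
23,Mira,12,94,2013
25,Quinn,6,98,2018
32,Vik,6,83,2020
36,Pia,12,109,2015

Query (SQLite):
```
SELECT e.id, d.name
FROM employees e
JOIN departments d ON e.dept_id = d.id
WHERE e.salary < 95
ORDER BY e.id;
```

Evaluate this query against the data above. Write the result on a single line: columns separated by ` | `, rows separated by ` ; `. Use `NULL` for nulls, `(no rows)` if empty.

1 | Design ; 14 | Design ; 16 | Ops ; 22 | Design ; 23 | Ops ; 32 | Design

Each employees row matches the departments row where dept_id = departments.id.
Then keep rows with e.salary < 95.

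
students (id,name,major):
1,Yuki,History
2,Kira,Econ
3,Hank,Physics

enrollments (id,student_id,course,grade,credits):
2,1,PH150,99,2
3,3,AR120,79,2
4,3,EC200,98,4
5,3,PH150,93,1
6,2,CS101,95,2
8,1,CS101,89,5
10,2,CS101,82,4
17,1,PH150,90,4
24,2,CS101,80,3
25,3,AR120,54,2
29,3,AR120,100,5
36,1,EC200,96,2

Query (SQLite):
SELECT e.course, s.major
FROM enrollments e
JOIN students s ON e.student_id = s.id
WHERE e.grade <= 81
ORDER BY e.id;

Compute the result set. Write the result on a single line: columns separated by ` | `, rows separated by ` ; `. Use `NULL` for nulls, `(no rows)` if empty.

Each enrollments row matches the students row where student_id = students.id.
Then keep rows with e.grade <= 81.

AR120 | Physics ; CS101 | Econ ; AR120 | Physics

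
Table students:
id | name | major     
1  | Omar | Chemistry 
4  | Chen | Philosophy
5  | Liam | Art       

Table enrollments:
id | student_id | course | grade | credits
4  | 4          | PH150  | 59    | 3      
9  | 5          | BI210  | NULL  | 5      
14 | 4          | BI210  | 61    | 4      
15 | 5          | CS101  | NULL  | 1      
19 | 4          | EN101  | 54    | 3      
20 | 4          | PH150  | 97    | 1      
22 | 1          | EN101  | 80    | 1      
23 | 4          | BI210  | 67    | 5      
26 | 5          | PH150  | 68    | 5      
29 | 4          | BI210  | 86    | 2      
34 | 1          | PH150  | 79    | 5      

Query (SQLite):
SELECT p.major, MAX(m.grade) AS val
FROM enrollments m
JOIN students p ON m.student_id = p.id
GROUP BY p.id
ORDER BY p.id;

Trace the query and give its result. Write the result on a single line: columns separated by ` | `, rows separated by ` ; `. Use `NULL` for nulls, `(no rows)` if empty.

Chemistry | 80 ; Philosophy | 97 ; Art | 68

Join each enrollments row to its students via student_id.
Group joined rows by students.id; compute MAX(m.grade) per group.
  1: ids {22, 34} → MAX(m.grade)=80
  4: ids {4, 14, 19, 20, 23, 29} → MAX(m.grade)=97
  5: ids {9, 15, 26} → MAX(m.grade)=68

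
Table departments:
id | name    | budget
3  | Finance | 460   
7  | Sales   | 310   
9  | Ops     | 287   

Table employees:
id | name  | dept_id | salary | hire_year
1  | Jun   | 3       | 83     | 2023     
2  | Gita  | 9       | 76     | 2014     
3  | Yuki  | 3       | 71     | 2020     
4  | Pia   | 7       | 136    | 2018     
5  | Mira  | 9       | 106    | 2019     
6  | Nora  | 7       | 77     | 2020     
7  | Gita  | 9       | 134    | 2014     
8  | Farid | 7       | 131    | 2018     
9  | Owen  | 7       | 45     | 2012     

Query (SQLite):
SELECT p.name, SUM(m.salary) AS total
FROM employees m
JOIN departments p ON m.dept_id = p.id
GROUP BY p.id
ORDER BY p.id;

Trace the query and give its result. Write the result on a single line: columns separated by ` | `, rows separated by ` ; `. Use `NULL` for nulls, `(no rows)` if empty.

Join each employees row to its departments via dept_id.
Group joined rows by departments.id; compute SUM(m.salary) per group.
  3: ids {1, 3} → SUM(m.salary)=154
  7: ids {4, 6, 8, 9} → SUM(m.salary)=389
  9: ids {2, 5, 7} → SUM(m.salary)=316

Finance | 154 ; Sales | 389 ; Ops | 316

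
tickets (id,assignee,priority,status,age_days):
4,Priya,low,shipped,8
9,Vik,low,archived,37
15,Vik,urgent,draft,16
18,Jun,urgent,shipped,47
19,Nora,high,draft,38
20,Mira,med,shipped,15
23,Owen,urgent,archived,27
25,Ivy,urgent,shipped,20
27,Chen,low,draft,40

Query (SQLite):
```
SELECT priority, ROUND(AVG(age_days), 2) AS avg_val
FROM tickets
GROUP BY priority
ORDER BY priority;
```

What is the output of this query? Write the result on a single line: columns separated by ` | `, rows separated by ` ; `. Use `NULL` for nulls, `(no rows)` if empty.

Partition tickets by priority; compute ROUND(AVG(age_days), 2) within each group.
  high: ids {19} → ROUND(AVG(age_days), 2)=38
  low: ids {4, 9, 27} → ROUND(AVG(age_days), 2)=28.33
  med: ids {20} → ROUND(AVG(age_days), 2)=15
  urgent: ids {15, 18, 23, 25} → ROUND(AVG(age_days), 2)=27.5

high | 38 ; low | 28.33 ; med | 15 ; urgent | 27.5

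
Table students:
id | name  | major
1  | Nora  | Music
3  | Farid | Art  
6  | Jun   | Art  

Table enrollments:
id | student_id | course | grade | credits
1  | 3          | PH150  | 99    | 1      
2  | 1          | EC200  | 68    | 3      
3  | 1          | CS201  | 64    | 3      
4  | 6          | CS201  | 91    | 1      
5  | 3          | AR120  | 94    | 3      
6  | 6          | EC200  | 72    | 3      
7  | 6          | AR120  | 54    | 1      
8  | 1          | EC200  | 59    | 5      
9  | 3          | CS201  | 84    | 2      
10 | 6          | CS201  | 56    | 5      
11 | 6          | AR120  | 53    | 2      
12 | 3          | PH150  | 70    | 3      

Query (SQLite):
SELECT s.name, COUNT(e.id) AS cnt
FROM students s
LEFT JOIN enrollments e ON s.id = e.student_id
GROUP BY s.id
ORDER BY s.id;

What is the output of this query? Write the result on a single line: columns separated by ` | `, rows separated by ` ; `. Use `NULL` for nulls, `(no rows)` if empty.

Nora | 3 ; Farid | 4 ; Jun | 5

LEFT JOIN keeps every students row; unmatched ones get NULL for enrollments columns.
Group by students.id and compute COUNT(e.id). COUNT(col) of an all-NULL group is 0.
  1: ids {2, 3, 8} → COUNT(e.id)=3
  3: ids {1, 5, 9, 12} → COUNT(e.id)=4
  6: ids {4, 6, 7, 10, 11} → COUNT(e.id)=5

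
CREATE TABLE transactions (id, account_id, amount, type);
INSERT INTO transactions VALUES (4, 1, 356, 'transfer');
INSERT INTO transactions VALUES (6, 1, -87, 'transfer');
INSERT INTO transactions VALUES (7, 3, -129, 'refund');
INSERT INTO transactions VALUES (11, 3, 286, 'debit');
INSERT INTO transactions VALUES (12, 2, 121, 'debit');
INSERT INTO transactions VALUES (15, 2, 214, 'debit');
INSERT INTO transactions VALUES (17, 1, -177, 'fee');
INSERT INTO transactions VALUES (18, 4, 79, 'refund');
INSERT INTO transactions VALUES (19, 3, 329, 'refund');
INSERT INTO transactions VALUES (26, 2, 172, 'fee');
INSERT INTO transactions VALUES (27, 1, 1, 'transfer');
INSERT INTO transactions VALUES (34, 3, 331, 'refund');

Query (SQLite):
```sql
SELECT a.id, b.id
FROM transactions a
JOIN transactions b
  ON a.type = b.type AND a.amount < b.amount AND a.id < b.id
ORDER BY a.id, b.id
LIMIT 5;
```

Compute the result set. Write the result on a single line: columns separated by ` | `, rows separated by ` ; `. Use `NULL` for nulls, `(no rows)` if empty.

Pairs (a,b) with same type, a.amount < b.amount, a.id < b.id.
type groups: debit:{11,12,15} fee:{17,26} refund:{7,18,19,34} transfer:{4,6,27}
Ordered by (a.id, b.id); first 5.

6 | 27 ; 7 | 18 ; 7 | 19 ; 7 | 34 ; 12 | 15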